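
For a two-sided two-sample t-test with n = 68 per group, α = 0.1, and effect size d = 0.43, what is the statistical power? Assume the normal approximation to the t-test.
Power ≈ 0.81

Power calculation (two-sample t-test, normal approximation):
z_β = d · √(n/2) - z_{α/2}
z_β = 0.43 · √(68/2) - 1.645
z_β = 0.43 · 5.831 - 1.645
z_β = 0.862

Power = Φ(z_β) = Φ(0.862) ≈ 0.806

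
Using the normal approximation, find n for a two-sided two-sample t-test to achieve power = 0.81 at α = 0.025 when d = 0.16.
n = 761 per group

Sample size formula (two-sample t-test, normal approximation):
n = 2 · ((z_{α/2} + z_β) / d)²

z_{α/2} = 2.241 (for α = 0.025, two-sided)
z_β = 0.878 (for power = 0.81)
d = 0.16

n = 2 · ((2.241 + 0.878) / 0.16)²
n = 2 · (19.494)²
n ≈ 760.03
Round up to the next whole number: n = 761 per group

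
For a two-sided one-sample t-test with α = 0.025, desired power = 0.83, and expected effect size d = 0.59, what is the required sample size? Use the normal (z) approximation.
n = 30

Sample size formula (one-sample t-test, normal approximation):
n = ((z_{α/2} + z_β) / d)²

z_{α/2} = 2.241 (for α = 0.025, two-sided)
z_β = 0.954 (for power = 0.83)
d = 0.59

n = ((2.241 + 0.954) / 0.59)²
n = (5.415)²
n ≈ 29.32
Round up to the next whole number: n = 30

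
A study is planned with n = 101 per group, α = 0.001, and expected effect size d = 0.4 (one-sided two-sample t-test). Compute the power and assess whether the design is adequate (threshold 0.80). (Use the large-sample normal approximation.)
Power ≈ 0.40; the study is underpowered (power < 0.80)

Power calculation (two-sample t-test, normal approximation):
z_β = d · √(n/2) - z_α
z_β = 0.4 · √(101/2) - 3.090
z_β = 0.4 · 7.106 - 3.090
z_β = -0.248

Power = Φ(z_β) = Φ(-0.248) ≈ 0.402

Effect size d = 0.4 is small by Cohen's convention (0.2/0.5/0.8).

Threshold: power ≥ 0.80 is conventionally adequate.
Power ≈ 0.40 → the study is underpowered (power < 0.80).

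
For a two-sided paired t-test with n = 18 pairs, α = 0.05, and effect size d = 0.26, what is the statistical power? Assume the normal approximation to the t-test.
Power ≈ 0.20

Power calculation (paired t-test, normal approximation):
z_β = d · √n - z_{α/2}
z_β = 0.26 · √18 - 1.960
z_β = 0.26 · 4.243 - 1.960
z_β = -0.857

Power = Φ(z_β) = Φ(-0.857) ≈ 0.196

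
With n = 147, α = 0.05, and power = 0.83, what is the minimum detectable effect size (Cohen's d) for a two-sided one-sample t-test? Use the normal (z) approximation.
d ≈ 0.24

Minimum detectable effect (one-sample t-test, normal approximation):
d = (z_{α/2} + z_β) / √n
d = (1.960 + 0.954) / √147
d = 2.914 / 12.124
d ≈ 0.24

By Cohen's convention (0.2 small / 0.5 medium / 0.8 large): small effect.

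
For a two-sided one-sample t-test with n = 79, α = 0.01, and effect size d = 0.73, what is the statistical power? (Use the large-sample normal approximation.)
Power ≈ 1.00

Power calculation (one-sample t-test, normal approximation):
z_β = d · √n - z_{α/2}
z_β = 0.73 · √79 - 2.576
z_β = 0.73 · 8.888 - 2.576
z_β = 3.913

Power = Φ(z_β) = Φ(3.913) ≈ 1.000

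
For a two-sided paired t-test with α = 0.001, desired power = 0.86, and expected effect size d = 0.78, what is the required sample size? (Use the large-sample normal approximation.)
n = 32 pairs

Sample size formula (paired t-test, normal approximation):
n = ((z_{α/2} + z_β) / d)²

z_{α/2} = 3.291 (for α = 0.001, two-sided)
z_β = 1.080 (for power = 0.86)
d = 0.78

n = ((3.291 + 1.080) / 0.78)²
n = (5.604)²
n ≈ 31.40
Round up to the next whole number: n = 32 pairs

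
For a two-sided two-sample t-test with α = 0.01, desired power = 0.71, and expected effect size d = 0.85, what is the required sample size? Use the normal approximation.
n = 28 per group

Sample size formula (two-sample t-test, normal approximation):
n = 2 · ((z_{α/2} + z_β) / d)²

z_{α/2} = 2.576 (for α = 0.01, two-sided)
z_β = 0.553 (for power = 0.71)
d = 0.85

n = 2 · ((2.576 + 0.553) / 0.85)²
n = 2 · (3.681)²
n ≈ 27.10
Round up to the next whole number: n = 28 per group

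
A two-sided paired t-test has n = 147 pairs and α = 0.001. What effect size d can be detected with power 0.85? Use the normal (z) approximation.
d ≈ 0.36

Minimum detectable effect (paired t-test, normal approximation):
d = (z_{α/2} + z_β) / √n
d = (3.291 + 1.036) / √147
d = 4.327 / 12.124
d ≈ 0.36

By Cohen's convention (0.2 small / 0.5 medium / 0.8 large): small effect.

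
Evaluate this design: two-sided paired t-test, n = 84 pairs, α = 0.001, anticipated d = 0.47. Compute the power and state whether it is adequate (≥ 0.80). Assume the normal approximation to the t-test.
Power ≈ 0.85; the study is adequately powered (power ≥ 0.80)

Power calculation (paired t-test, normal approximation):
z_β = d · √n - z_{α/2}
z_β = 0.47 · √84 - 3.291
z_β = 0.47 · 9.165 - 3.291
z_β = 1.017

Power = Φ(z_β) = Φ(1.017) ≈ 0.845

Effect size d = 0.47 is small by Cohen's convention (0.2/0.5/0.8).

Threshold: power ≥ 0.80 is conventionally adequate.
Power ≈ 0.85 → the study is adequately powered (power ≥ 0.80).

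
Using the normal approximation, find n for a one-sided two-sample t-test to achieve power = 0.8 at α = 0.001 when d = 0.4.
n = 194 per group

Sample size formula (two-sample t-test, normal approximation):
n = 2 · ((z_α + z_β) / d)²

z_α = 3.090 (for α = 0.001, one-sided)
z_β = 0.842 (for power = 0.8)
d = 0.4

n = 2 · ((3.090 + 0.842) / 0.4)²
n = 2 · (9.830)²
n ≈ 193.26
Round up to the next whole number: n = 194 per group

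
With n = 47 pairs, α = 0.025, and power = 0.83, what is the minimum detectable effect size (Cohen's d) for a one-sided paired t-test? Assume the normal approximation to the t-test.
d ≈ 0.43

Minimum detectable effect (paired t-test, normal approximation):
d = (z_α + z_β) / √n
d = (1.960 + 0.954) / √47
d = 2.914 / 6.856
d ≈ 0.43

By Cohen's convention (0.2 small / 0.5 medium / 0.8 large): small effect.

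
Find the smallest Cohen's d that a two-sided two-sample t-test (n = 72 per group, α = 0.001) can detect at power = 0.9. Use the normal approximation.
d ≈ 0.76

Minimum detectable effect (two-sample t-test, normal approximation):
d = (z_{α/2} + z_β) / √(n/2)
d = (3.291 + 1.282) / √(72/2)
d = 4.572 / 6.000
d ≈ 0.76

By Cohen's convention (0.2 small / 0.5 medium / 0.8 large): medium effect.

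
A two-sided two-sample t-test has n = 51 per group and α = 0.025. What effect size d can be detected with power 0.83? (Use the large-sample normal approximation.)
d ≈ 0.63

Minimum detectable effect (two-sample t-test, normal approximation):
d = (z_{α/2} + z_β) / √(n/2)
d = (2.241 + 0.954) / √(51/2)
d = 3.196 / 5.050
d ≈ 0.63

By Cohen's convention (0.2 small / 0.5 medium / 0.8 large): medium effect.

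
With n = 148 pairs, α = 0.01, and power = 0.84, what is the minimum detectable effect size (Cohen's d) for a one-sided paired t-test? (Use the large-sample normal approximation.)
d ≈ 0.27

Minimum detectable effect (paired t-test, normal approximation):
d = (z_α + z_β) / √n
d = (2.326 + 0.994) / √148
d = 3.321 / 12.166
d ≈ 0.27

By Cohen's convention (0.2 small / 0.5 medium / 0.8 large): small effect.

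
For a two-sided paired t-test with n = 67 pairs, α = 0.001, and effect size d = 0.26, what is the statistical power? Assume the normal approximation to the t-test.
Power ≈ 0.12

Power calculation (paired t-test, normal approximation):
z_β = d · √n - z_{α/2}
z_β = 0.26 · √67 - 3.291
z_β = 0.26 · 8.185 - 3.291
z_β = -1.162

Power = Φ(z_β) = Φ(-1.162) ≈ 0.123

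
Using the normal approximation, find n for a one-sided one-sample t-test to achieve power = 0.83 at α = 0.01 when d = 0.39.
n = 71

Sample size formula (one-sample t-test, normal approximation):
n = ((z_α + z_β) / d)²

z_α = 2.326 (for α = 0.01, one-sided)
z_β = 0.954 (for power = 0.83)
d = 0.39

n = ((2.326 + 0.954) / 0.39)²
n = (8.410)²
n ≈ 70.73
Round up to the next whole number: n = 71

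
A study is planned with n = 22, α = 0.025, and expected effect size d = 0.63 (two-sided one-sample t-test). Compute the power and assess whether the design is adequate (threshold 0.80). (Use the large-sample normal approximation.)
Power ≈ 0.76; the study is underpowered (power < 0.80)

Power calculation (one-sample t-test, normal approximation):
z_β = d · √n - z_{α/2}
z_β = 0.63 · √22 - 2.241
z_β = 0.63 · 4.690 - 2.241
z_β = 0.714

Power = Φ(z_β) = Φ(0.714) ≈ 0.762

Effect size d = 0.63 is medium by Cohen's convention (0.2/0.5/0.8).

Threshold: power ≥ 0.80 is conventionally adequate.
Power ≈ 0.76 → the study is underpowered (power < 0.80).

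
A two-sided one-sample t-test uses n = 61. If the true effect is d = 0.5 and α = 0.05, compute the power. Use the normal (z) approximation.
Power ≈ 0.97

Power calculation (one-sample t-test, normal approximation):
z_β = d · √n - z_{α/2}
z_β = 0.5 · √61 - 1.960
z_β = 0.5 · 7.810 - 1.960
z_β = 1.945

Power = Φ(z_β) = Φ(1.945) ≈ 0.974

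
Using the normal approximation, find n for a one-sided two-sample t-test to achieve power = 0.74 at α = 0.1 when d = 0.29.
n = 89 per group

Sample size formula (two-sample t-test, normal approximation):
n = 2 · ((z_α + z_β) / d)²

z_α = 1.282 (for α = 0.1, one-sided)
z_β = 0.643 (for power = 0.74)
d = 0.29

n = 2 · ((1.282 + 0.643) / 0.29)²
n = 2 · (6.638)²
n ≈ 88.13
Round up to the next whole number: n = 89 per group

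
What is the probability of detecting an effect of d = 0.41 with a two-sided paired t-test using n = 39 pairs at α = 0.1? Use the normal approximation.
Power ≈ 0.82

Power calculation (paired t-test, normal approximation):
z_β = d · √n - z_{α/2}
z_β = 0.41 · √39 - 1.645
z_β = 0.41 · 6.245 - 1.645
z_β = 0.916

Power = Φ(z_β) = Φ(0.916) ≈ 0.820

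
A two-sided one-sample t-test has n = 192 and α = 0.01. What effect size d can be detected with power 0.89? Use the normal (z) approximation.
d ≈ 0.27

Minimum detectable effect (one-sample t-test, normal approximation):
d = (z_{α/2} + z_β) / √n
d = (2.576 + 1.227) / √192
d = 3.802 / 13.856
d ≈ 0.27

By Cohen's convention (0.2 small / 0.5 medium / 0.8 large): small effect.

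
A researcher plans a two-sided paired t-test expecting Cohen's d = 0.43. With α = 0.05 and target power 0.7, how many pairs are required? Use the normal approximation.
n = 34 pairs

Sample size formula (paired t-test, normal approximation):
n = ((z_{α/2} + z_β) / d)²

z_{α/2} = 1.960 (for α = 0.05, two-sided)
z_β = 0.524 (for power = 0.7)
d = 0.43

n = ((1.960 + 0.524) / 0.43)²
n = (5.777)²
n ≈ 33.37
Round up to the next whole number: n = 34 pairs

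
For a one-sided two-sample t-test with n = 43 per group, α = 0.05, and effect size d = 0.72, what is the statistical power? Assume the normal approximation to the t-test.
Power ≈ 0.95

Power calculation (two-sample t-test, normal approximation):
z_β = d · √(n/2) - z_α
z_β = 0.72 · √(43/2) - 1.645
z_β = 0.72 · 4.637 - 1.645
z_β = 1.694

Power = Φ(z_β) = Φ(1.694) ≈ 0.955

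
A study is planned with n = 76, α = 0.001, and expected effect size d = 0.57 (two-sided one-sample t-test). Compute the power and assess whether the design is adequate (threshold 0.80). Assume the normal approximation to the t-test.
Power ≈ 0.95; the study is adequately powered (power ≥ 0.80)

Power calculation (one-sample t-test, normal approximation):
z_β = d · √n - z_{α/2}
z_β = 0.57 · √76 - 3.291
z_β = 0.57 · 8.718 - 3.291
z_β = 1.679

Power = Φ(z_β) = Φ(1.679) ≈ 0.953

Effect size d = 0.57 is medium by Cohen's convention (0.2/0.5/0.8).

Threshold: power ≥ 0.80 is conventionally adequate.
Power ≈ 0.95 → the study is adequately powered (power ≥ 0.80).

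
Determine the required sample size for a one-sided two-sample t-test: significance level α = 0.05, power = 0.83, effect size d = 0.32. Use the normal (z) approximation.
n = 132 per group

Sample size formula (two-sample t-test, normal approximation):
n = 2 · ((z_α + z_β) / d)²

z_α = 1.645 (for α = 0.05, one-sided)
z_β = 0.954 (for power = 0.83)
d = 0.32

n = 2 · ((1.645 + 0.954) / 0.32)²
n = 2 · (8.122)²
n ≈ 131.93
Round up to the next whole number: n = 132 per group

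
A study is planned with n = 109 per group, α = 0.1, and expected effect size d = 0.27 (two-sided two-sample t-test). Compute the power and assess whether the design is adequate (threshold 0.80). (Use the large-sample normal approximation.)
Power ≈ 0.64; the study is underpowered (power < 0.80)

Power calculation (two-sample t-test, normal approximation):
z_β = d · √(n/2) - z_{α/2}
z_β = 0.27 · √(109/2) - 1.645
z_β = 0.27 · 7.382 - 1.645
z_β = 0.348

Power = Φ(z_β) = Φ(0.348) ≈ 0.636

Effect size d = 0.27 is small by Cohen's convention (0.2/0.5/0.8).

Threshold: power ≥ 0.80 is conventionally adequate.
Power ≈ 0.64 → the study is underpowered (power < 0.80).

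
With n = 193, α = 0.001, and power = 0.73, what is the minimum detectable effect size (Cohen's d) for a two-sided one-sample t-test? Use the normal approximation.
d ≈ 0.28

Minimum detectable effect (one-sample t-test, normal approximation):
d = (z_{α/2} + z_β) / √n
d = (3.291 + 0.613) / √193
d = 3.903 / 13.892
d ≈ 0.28

By Cohen's convention (0.2 small / 0.5 medium / 0.8 large): small effect.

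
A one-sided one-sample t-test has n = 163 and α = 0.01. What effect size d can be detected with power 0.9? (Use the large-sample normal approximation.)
d ≈ 0.28

Minimum detectable effect (one-sample t-test, normal approximation):
d = (z_α + z_β) / √n
d = (2.326 + 1.282) / √163
d = 3.608 / 12.767
d ≈ 0.28

By Cohen's convention (0.2 small / 0.5 medium / 0.8 large): small effect.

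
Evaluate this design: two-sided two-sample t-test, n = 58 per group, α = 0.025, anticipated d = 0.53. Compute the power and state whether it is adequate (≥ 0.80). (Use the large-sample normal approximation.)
Power ≈ 0.73; the study is underpowered (power < 0.80)

Power calculation (two-sample t-test, normal approximation):
z_β = d · √(n/2) - z_{α/2}
z_β = 0.53 · √(58/2) - 2.241
z_β = 0.53 · 5.385 - 2.241
z_β = 0.613

Power = Φ(z_β) = Φ(0.613) ≈ 0.730

Effect size d = 0.53 is medium by Cohen's convention (0.2/0.5/0.8).

Threshold: power ≥ 0.80 is conventionally adequate.
Power ≈ 0.73 → the study is underpowered (power < 0.80).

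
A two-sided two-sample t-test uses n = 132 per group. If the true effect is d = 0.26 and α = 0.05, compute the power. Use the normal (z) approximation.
Power ≈ 0.56

Power calculation (two-sample t-test, normal approximation):
z_β = d · √(n/2) - z_{α/2}
z_β = 0.26 · √(132/2) - 1.960
z_β = 0.26 · 8.124 - 1.960
z_β = 0.152

Power = Φ(z_β) = Φ(0.152) ≈ 0.561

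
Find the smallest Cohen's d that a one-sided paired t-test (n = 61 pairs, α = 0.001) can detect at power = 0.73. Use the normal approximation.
d ≈ 0.47

Minimum detectable effect (paired t-test, normal approximation):
d = (z_α + z_β) / √n
d = (3.090 + 0.613) / √61
d = 3.703 / 7.810
d ≈ 0.47

By Cohen's convention (0.2 small / 0.5 medium / 0.8 large): small effect.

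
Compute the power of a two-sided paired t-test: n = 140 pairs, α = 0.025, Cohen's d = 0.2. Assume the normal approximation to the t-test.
Power ≈ 0.55

Power calculation (paired t-test, normal approximation):
z_β = d · √n - z_{α/2}
z_β = 0.2 · √140 - 2.241
z_β = 0.2 · 11.832 - 2.241
z_β = 0.125

Power = Φ(z_β) = Φ(0.125) ≈ 0.550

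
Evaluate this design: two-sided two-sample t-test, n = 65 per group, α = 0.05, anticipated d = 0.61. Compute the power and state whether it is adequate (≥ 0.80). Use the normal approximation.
Power ≈ 0.94; the study is adequately powered (power ≥ 0.80)

Power calculation (two-sample t-test, normal approximation):
z_β = d · √(n/2) - z_{α/2}
z_β = 0.61 · √(65/2) - 1.960
z_β = 0.61 · 5.701 - 1.960
z_β = 1.518

Power = Φ(z_β) = Φ(1.518) ≈ 0.935

Effect size d = 0.61 is medium by Cohen's convention (0.2/0.5/0.8).

Threshold: power ≥ 0.80 is conventionally adequate.
Power ≈ 0.94 → the study is adequately powered (power ≥ 0.80).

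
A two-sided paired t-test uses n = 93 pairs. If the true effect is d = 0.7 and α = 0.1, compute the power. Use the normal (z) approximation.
Power ≈ 1.00

Power calculation (paired t-test, normal approximation):
z_β = d · √n - z_{α/2}
z_β = 0.7 · √93 - 1.645
z_β = 0.7 · 9.644 - 1.645
z_β = 5.106

Power = Φ(z_β) = Φ(5.106) ≈ 1.000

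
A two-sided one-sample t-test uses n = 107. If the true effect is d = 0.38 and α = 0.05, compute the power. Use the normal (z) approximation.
Power ≈ 0.98

Power calculation (one-sample t-test, normal approximation):
z_β = d · √n - z_{α/2}
z_β = 0.38 · √107 - 1.960
z_β = 0.38 · 10.344 - 1.960
z_β = 1.971

Power = Φ(z_β) = Φ(1.971) ≈ 0.976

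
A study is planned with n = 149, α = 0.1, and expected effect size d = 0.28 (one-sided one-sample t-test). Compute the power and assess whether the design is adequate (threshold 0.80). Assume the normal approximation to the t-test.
Power ≈ 0.98; the study is adequately powered (power ≥ 0.80)

Power calculation (one-sample t-test, normal approximation):
z_β = d · √n - z_α
z_β = 0.28 · √149 - 1.282
z_β = 0.28 · 12.207 - 1.282
z_β = 2.136

Power = Φ(z_β) = Φ(2.136) ≈ 0.984

Effect size d = 0.28 is small by Cohen's convention (0.2/0.5/0.8).

Threshold: power ≥ 0.80 is conventionally adequate.
Power ≈ 0.98 → the study is adequately powered (power ≥ 0.80).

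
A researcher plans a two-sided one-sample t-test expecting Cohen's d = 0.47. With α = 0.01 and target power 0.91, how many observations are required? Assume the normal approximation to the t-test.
n = 70

Sample size formula (one-sample t-test, normal approximation):
n = ((z_{α/2} + z_β) / d)²

z_{α/2} = 2.576 (for α = 0.01, two-sided)
z_β = 1.341 (for power = 0.91)
d = 0.47

n = ((2.576 + 1.341) / 0.47)²
n = (8.334)²
n ≈ 69.46
Round up to the next whole number: n = 70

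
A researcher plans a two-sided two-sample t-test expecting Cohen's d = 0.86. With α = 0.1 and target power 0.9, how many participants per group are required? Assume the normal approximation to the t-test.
n = 24 per group

Sample size formula (two-sample t-test, normal approximation):
n = 2 · ((z_{α/2} + z_β) / d)²

z_{α/2} = 1.645 (for α = 0.1, two-sided)
z_β = 1.282 (for power = 0.9)
d = 0.86

n = 2 · ((1.645 + 1.282) / 0.86)²
n = 2 · (3.403)²
n ≈ 23.16
Round up to the next whole number: n = 24 per group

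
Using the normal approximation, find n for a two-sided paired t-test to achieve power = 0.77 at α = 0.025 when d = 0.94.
n = 11 pairs

Sample size formula (paired t-test, normal approximation):
n = ((z_{α/2} + z_β) / d)²

z_{α/2} = 2.241 (for α = 0.025, two-sided)
z_β = 0.739 (for power = 0.77)
d = 0.94

n = ((2.241 + 0.739) / 0.94)²
n = (3.170)²
n ≈ 10.05
Round up to the next whole number: n = 11 pairs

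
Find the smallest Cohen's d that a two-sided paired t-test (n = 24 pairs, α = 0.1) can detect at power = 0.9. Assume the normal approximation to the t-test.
d ≈ 0.60

Minimum detectable effect (paired t-test, normal approximation):
d = (z_{α/2} + z_β) / √n
d = (1.645 + 1.282) / √24
d = 2.926 / 4.899
d ≈ 0.60

By Cohen's convention (0.2 small / 0.5 medium / 0.8 large): medium effect.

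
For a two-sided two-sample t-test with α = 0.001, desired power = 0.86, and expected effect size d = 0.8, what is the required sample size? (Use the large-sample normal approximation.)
n = 60 per group

Sample size formula (two-sample t-test, normal approximation):
n = 2 · ((z_{α/2} + z_β) / d)²

z_{α/2} = 3.291 (for α = 0.001, two-sided)
z_β = 1.080 (for power = 0.86)
d = 0.8

n = 2 · ((3.291 + 1.080) / 0.8)²
n = 2 · (5.464)²
n ≈ 59.71
Round up to the next whole number: n = 60 per group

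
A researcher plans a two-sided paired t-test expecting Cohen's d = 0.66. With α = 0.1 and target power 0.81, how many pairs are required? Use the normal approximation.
n = 15 pairs

Sample size formula (paired t-test, normal approximation):
n = ((z_{α/2} + z_β) / d)²

z_{α/2} = 1.645 (for α = 0.1, two-sided)
z_β = 0.878 (for power = 0.81)
d = 0.66

n = ((1.645 + 0.878) / 0.66)²
n = (3.823)²
n ≈ 14.62
Round up to the next whole number: n = 15 pairs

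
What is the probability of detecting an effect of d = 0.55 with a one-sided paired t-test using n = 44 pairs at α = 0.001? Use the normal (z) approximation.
Power ≈ 0.71

Power calculation (paired t-test, normal approximation):
z_β = d · √n - z_α
z_β = 0.55 · √44 - 3.090
z_β = 0.55 · 6.633 - 3.090
z_β = 0.558

Power = Φ(z_β) = Φ(0.558) ≈ 0.712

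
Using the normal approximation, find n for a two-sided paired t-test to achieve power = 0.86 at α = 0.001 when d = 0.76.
n = 34 pairs

Sample size formula (paired t-test, normal approximation):
n = ((z_{α/2} + z_β) / d)²

z_{α/2} = 3.291 (for α = 0.001, two-sided)
z_β = 1.080 (for power = 0.86)
d = 0.76

n = ((3.291 + 1.080) / 0.76)²
n = (5.751)²
n ≈ 33.07
Round up to the next whole number: n = 34 pairs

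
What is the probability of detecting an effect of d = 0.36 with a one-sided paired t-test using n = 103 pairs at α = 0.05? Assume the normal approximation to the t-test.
Power ≈ 0.98

Power calculation (paired t-test, normal approximation):
z_β = d · √n - z_α
z_β = 0.36 · √103 - 1.645
z_β = 0.36 · 10.149 - 1.645
z_β = 2.009

Power = Φ(z_β) = Φ(2.009) ≈ 0.978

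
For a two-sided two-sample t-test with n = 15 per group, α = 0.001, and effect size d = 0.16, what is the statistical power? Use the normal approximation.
Power ≈ 0.00

Power calculation (two-sample t-test, normal approximation):
z_β = d · √(n/2) - z_{α/2}
z_β = 0.16 · √(15/2) - 3.291
z_β = 0.16 · 2.739 - 3.291
z_β = -2.852

Power = Φ(z_β) = Φ(-2.852) ≈ 0.002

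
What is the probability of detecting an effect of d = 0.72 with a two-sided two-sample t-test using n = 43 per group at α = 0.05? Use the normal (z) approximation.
Power ≈ 0.92

Power calculation (two-sample t-test, normal approximation):
z_β = d · √(n/2) - z_{α/2}
z_β = 0.72 · √(43/2) - 1.960
z_β = 0.72 · 4.637 - 1.960
z_β = 1.379

Power = Φ(z_β) = Φ(1.379) ≈ 0.916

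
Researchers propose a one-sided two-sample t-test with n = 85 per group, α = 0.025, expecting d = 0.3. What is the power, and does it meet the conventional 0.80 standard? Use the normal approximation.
Power ≈ 0.50; the study is underpowered (power < 0.80)

Power calculation (two-sample t-test, normal approximation):
z_β = d · √(n/2) - z_α
z_β = 0.3 · √(85/2) - 1.960
z_β = 0.3 · 6.519 - 1.960
z_β = -0.004

Power = Φ(z_β) = Φ(-0.004) ≈ 0.498

Effect size d = 0.3 is small by Cohen's convention (0.2/0.5/0.8).

Threshold: power ≥ 0.80 is conventionally adequate.
Power ≈ 0.50 → the study is underpowered (power < 0.80).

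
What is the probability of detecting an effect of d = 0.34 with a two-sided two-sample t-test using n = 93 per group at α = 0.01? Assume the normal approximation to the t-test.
Power ≈ 0.40

Power calculation (two-sample t-test, normal approximation):
z_β = d · √(n/2) - z_{α/2}
z_β = 0.34 · √(93/2) - 2.576
z_β = 0.34 · 6.819 - 2.576
z_β = -0.257

Power = Φ(z_β) = Φ(-0.257) ≈ 0.398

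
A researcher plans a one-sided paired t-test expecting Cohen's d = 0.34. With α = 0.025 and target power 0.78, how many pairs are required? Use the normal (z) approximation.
n = 65 pairs

Sample size formula (paired t-test, normal approximation):
n = ((z_α + z_β) / d)²

z_α = 1.960 (for α = 0.025, one-sided)
z_β = 0.772 (for power = 0.78)
d = 0.34

n = ((1.960 + 0.772) / 0.34)²
n = (8.035)²
n ≈ 64.56
Round up to the next whole number: n = 65 pairs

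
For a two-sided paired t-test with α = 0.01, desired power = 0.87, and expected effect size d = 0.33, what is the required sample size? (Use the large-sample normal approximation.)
n = 126 pairs

Sample size formula (paired t-test, normal approximation):
n = ((z_{α/2} + z_β) / d)²

z_{α/2} = 2.576 (for α = 0.01, two-sided)
z_β = 1.126 (for power = 0.87)
d = 0.33

n = ((2.576 + 1.126) / 0.33)²
n = (11.218)²
n ≈ 125.84
Round up to the next whole number: n = 126 pairs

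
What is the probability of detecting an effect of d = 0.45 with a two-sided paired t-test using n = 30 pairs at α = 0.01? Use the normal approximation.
Power ≈ 0.46

Power calculation (paired t-test, normal approximation):
z_β = d · √n - z_{α/2}
z_β = 0.45 · √30 - 2.576
z_β = 0.45 · 5.477 - 2.576
z_β = -0.111

Power = Φ(z_β) = Φ(-0.111) ≈ 0.456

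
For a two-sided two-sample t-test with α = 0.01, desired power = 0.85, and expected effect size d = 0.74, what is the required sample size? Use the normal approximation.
n = 48 per group

Sample size formula (two-sample t-test, normal approximation):
n = 2 · ((z_{α/2} + z_β) / d)²

z_{α/2} = 2.576 (for α = 0.01, two-sided)
z_β = 1.036 (for power = 0.85)
d = 0.74

n = 2 · ((2.576 + 1.036) / 0.74)²
n = 2 · (4.881)²
n ≈ 47.65
Round up to the next whole number: n = 48 per group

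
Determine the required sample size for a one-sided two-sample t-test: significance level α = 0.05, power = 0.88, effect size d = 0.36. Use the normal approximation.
n = 123 per group

Sample size formula (two-sample t-test, normal approximation):
n = 2 · ((z_α + z_β) / d)²

z_α = 1.645 (for α = 0.05, one-sided)
z_β = 1.175 (for power = 0.88)
d = 0.36

n = 2 · ((1.645 + 1.175) / 0.36)²
n = 2 · (7.833)²
n ≈ 122.71
Round up to the next whole number: n = 123 per group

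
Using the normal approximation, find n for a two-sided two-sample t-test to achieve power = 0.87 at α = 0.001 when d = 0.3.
n = 434 per group

Sample size formula (two-sample t-test, normal approximation):
n = 2 · ((z_{α/2} + z_β) / d)²

z_{α/2} = 3.291 (for α = 0.001, two-sided)
z_β = 1.126 (for power = 0.87)
d = 0.3

n = 2 · ((3.291 + 1.126) / 0.3)²
n = 2 · (14.723)²
n ≈ 433.53
Round up to the next whole number: n = 434 per group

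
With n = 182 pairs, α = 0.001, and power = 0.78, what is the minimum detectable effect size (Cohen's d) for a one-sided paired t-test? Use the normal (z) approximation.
d ≈ 0.29

Minimum detectable effect (paired t-test, normal approximation):
d = (z_α + z_β) / √n
d = (3.090 + 0.772) / √182
d = 3.862 / 13.491
d ≈ 0.29

By Cohen's convention (0.2 small / 0.5 medium / 0.8 large): small effect.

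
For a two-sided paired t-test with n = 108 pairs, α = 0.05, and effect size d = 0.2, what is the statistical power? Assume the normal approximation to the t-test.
Power ≈ 0.55

Power calculation (paired t-test, normal approximation):
z_β = d · √n - z_{α/2}
z_β = 0.2 · √108 - 1.960
z_β = 0.2 · 10.392 - 1.960
z_β = 0.118

Power = Φ(z_β) = Φ(0.118) ≈ 0.547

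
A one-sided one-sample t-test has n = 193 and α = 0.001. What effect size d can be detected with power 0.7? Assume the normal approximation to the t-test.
d ≈ 0.26

Minimum detectable effect (one-sample t-test, normal approximation):
d = (z_α + z_β) / √n
d = (3.090 + 0.524) / √193
d = 3.615 / 13.892
d ≈ 0.26

By Cohen's convention (0.2 small / 0.5 medium / 0.8 large): small effect.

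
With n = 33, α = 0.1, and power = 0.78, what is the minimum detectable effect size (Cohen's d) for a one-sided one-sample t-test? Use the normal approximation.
d ≈ 0.36

Minimum detectable effect (one-sample t-test, normal approximation):
d = (z_α + z_β) / √n
d = (1.282 + 0.772) / √33
d = 2.054 / 5.745
d ≈ 0.36

By Cohen's convention (0.2 small / 0.5 medium / 0.8 large): small effect.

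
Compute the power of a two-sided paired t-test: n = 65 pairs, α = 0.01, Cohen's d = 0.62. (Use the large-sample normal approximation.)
Power ≈ 0.99

Power calculation (paired t-test, normal approximation):
z_β = d · √n - z_{α/2}
z_β = 0.62 · √65 - 2.576
z_β = 0.62 · 8.062 - 2.576
z_β = 2.423

Power = Φ(z_β) = Φ(2.423) ≈ 0.992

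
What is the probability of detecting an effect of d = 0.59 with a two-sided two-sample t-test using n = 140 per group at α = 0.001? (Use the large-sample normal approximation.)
Power ≈ 0.95

Power calculation (two-sample t-test, normal approximation):
z_β = d · √(n/2) - z_{α/2}
z_β = 0.59 · √(140/2) - 3.291
z_β = 0.59 · 8.367 - 3.291
z_β = 1.646

Power = Φ(z_β) = Φ(1.646) ≈ 0.950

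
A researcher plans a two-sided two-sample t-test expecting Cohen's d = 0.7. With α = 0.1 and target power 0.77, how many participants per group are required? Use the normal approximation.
n = 24 per group

Sample size formula (two-sample t-test, normal approximation):
n = 2 · ((z_{α/2} + z_β) / d)²

z_{α/2} = 1.645 (for α = 0.1, two-sided)
z_β = 0.739 (for power = 0.77)
d = 0.7

n = 2 · ((1.645 + 0.739) / 0.7)²
n = 2 · (3.406)²
n ≈ 23.20
Round up to the next whole number: n = 24 per group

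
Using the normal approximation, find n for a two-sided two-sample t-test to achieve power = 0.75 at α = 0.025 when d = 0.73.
n = 32 per group

Sample size formula (two-sample t-test, normal approximation):
n = 2 · ((z_{α/2} + z_β) / d)²

z_{α/2} = 2.241 (for α = 0.025, two-sided)
z_β = 0.674 (for power = 0.75)
d = 0.73

n = 2 · ((2.241 + 0.674) / 0.73)²
n = 2 · (3.993)²
n ≈ 31.89
Round up to the next whole number: n = 32 per group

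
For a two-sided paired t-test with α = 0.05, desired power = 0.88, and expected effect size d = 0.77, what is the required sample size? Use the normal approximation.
n = 17 pairs

Sample size formula (paired t-test, normal approximation):
n = ((z_{α/2} + z_β) / d)²

z_{α/2} = 1.960 (for α = 0.05, two-sided)
z_β = 1.175 (for power = 0.88)
d = 0.77

n = ((1.960 + 1.175) / 0.77)²
n = (4.071)²
n ≈ 16.57
Round up to the next whole number: n = 17 pairs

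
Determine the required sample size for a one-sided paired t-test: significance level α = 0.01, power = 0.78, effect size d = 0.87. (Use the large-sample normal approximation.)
n = 13 pairs

Sample size formula (paired t-test, normal approximation):
n = ((z_α + z_β) / d)²

z_α = 2.326 (for α = 0.01, one-sided)
z_β = 0.772 (for power = 0.78)
d = 0.87

n = ((2.326 + 0.772) / 0.87)²
n = (3.561)²
n ≈ 12.68
Round up to the next whole number: n = 13 pairs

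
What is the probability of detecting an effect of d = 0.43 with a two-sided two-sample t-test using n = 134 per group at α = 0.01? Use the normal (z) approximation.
Power ≈ 0.83

Power calculation (two-sample t-test, normal approximation):
z_β = d · √(n/2) - z_{α/2}
z_β = 0.43 · √(134/2) - 2.576
z_β = 0.43 · 8.185 - 2.576
z_β = 0.944

Power = Φ(z_β) = Φ(0.944) ≈ 0.827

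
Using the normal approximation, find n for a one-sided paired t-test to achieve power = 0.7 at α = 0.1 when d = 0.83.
n = 5 pairs

Sample size formula (paired t-test, normal approximation):
n = ((z_α + z_β) / d)²

z_α = 1.282 (for α = 0.1, one-sided)
z_β = 0.524 (for power = 0.7)
d = 0.83

n = ((1.282 + 0.524) / 0.83)²
n = (2.176)²
n ≈ 4.73
Round up to the next whole number: n = 5 pairs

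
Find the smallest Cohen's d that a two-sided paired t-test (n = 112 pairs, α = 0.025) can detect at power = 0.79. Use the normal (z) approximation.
d ≈ 0.29

Minimum detectable effect (paired t-test, normal approximation):
d = (z_{α/2} + z_β) / √n
d = (2.241 + 0.806) / √112
d = 3.048 / 10.583
d ≈ 0.29

By Cohen's convention (0.2 small / 0.5 medium / 0.8 large): small effect.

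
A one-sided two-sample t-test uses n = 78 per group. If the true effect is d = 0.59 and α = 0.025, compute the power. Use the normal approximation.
Power ≈ 0.96

Power calculation (two-sample t-test, normal approximation):
z_β = d · √(n/2) - z_α
z_β = 0.59 · √(78/2) - 1.960
z_β = 0.59 · 6.245 - 1.960
z_β = 1.725

Power = Φ(z_β) = Φ(1.725) ≈ 0.958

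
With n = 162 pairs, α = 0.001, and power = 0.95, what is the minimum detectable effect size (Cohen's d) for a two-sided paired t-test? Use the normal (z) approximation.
d ≈ 0.39

Minimum detectable effect (paired t-test, normal approximation):
d = (z_{α/2} + z_β) / √n
d = (3.291 + 1.645) / √162
d = 4.935 / 12.728
d ≈ 0.39

By Cohen's convention (0.2 small / 0.5 medium / 0.8 large): small effect.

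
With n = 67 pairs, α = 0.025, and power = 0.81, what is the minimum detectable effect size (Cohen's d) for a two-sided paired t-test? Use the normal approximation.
d ≈ 0.38

Minimum detectable effect (paired t-test, normal approximation):
d = (z_{α/2} + z_β) / √n
d = (2.241 + 0.878) / √67
d = 3.119 / 8.185
d ≈ 0.38

By Cohen's convention (0.2 small / 0.5 medium / 0.8 large): small effect.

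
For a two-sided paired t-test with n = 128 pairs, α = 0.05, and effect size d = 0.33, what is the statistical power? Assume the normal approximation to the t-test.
Power ≈ 0.96

Power calculation (paired t-test, normal approximation):
z_β = d · √n - z_{α/2}
z_β = 0.33 · √128 - 1.960
z_β = 0.33 · 11.314 - 1.960
z_β = 1.774

Power = Φ(z_β) = Φ(1.774) ≈ 0.962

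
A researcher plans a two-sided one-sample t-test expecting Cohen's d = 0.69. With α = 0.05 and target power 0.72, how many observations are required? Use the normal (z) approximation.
n = 14

Sample size formula (one-sample t-test, normal approximation):
n = ((z_{α/2} + z_β) / d)²

z_{α/2} = 1.960 (for α = 0.05, two-sided)
z_β = 0.583 (for power = 0.72)
d = 0.69

n = ((1.960 + 0.583) / 0.69)²
n = (3.686)²
n ≈ 13.59
Round up to the next whole number: n = 14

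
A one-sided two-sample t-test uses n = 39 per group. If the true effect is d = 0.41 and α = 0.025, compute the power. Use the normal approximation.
Power ≈ 0.44

Power calculation (two-sample t-test, normal approximation):
z_β = d · √(n/2) - z_α
z_β = 0.41 · √(39/2) - 1.960
z_β = 0.41 · 4.416 - 1.960
z_β = -0.149

Power = Φ(z_β) = Φ(-0.149) ≈ 0.441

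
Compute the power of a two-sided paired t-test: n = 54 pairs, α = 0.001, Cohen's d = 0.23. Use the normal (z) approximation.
Power ≈ 0.05

Power calculation (paired t-test, normal approximation):
z_β = d · √n - z_{α/2}
z_β = 0.23 · √54 - 3.291
z_β = 0.23 · 7.348 - 3.291
z_β = -1.600

Power = Φ(z_β) = Φ(-1.600) ≈ 0.055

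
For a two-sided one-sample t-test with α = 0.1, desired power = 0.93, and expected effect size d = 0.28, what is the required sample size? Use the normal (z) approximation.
n = 125

Sample size formula (one-sample t-test, normal approximation):
n = ((z_{α/2} + z_β) / d)²

z_{α/2} = 1.645 (for α = 0.1, two-sided)
z_β = 1.476 (for power = 0.93)
d = 0.28

n = ((1.645 + 1.476) / 0.28)²
n = (11.146)²
n ≈ 124.23
Round up to the next whole number: n = 125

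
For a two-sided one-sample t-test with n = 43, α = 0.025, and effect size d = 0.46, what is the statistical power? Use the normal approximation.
Power ≈ 0.78

Power calculation (one-sample t-test, normal approximation):
z_β = d · √n - z_{α/2}
z_β = 0.46 · √43 - 2.241
z_β = 0.46 · 6.557 - 2.241
z_β = 0.775

Power = Φ(z_β) = Φ(0.775) ≈ 0.781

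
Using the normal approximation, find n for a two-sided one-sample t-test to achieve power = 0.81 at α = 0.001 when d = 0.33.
n = 160

Sample size formula (one-sample t-test, normal approximation):
n = ((z_{α/2} + z_β) / d)²

z_{α/2} = 3.291 (for α = 0.001, two-sided)
z_β = 0.878 (for power = 0.81)
d = 0.33

n = ((3.291 + 0.878) / 0.33)²
n = (12.633)²
n ≈ 159.59
Round up to the next whole number: n = 160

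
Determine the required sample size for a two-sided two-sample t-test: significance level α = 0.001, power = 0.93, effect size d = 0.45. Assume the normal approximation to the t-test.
n = 225 per group

Sample size formula (two-sample t-test, normal approximation):
n = 2 · ((z_{α/2} + z_β) / d)²

z_{α/2} = 3.291 (for α = 0.001, two-sided)
z_β = 1.476 (for power = 0.93)
d = 0.45

n = 2 · ((3.291 + 1.476) / 0.45)²
n = 2 · (10.593)²
n ≈ 224.42
Round up to the next whole number: n = 225 per group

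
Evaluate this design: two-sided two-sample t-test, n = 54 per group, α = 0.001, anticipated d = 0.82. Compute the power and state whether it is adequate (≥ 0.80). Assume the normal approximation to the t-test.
Power ≈ 0.83; the study is adequately powered (power ≥ 0.80)

Power calculation (two-sample t-test, normal approximation):
z_β = d · √(n/2) - z_{α/2}
z_β = 0.82 · √(54/2) - 3.291
z_β = 0.82 · 5.196 - 3.291
z_β = 0.970

Power = Φ(z_β) = Φ(0.970) ≈ 0.834

Effect size d = 0.82 is large by Cohen's convention (0.2/0.5/0.8).

Threshold: power ≥ 0.80 is conventionally adequate.
Power ≈ 0.83 → the study is adequately powered (power ≥ 0.80).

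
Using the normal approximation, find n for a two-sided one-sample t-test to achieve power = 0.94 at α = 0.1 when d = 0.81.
n = 16

Sample size formula (one-sample t-test, normal approximation):
n = ((z_{α/2} + z_β) / d)²

z_{α/2} = 1.645 (for α = 0.1, two-sided)
z_β = 1.555 (for power = 0.94)
d = 0.81

n = ((1.645 + 1.555) / 0.81)²
n = (3.951)²
n ≈ 15.61
Round up to the next whole number: n = 16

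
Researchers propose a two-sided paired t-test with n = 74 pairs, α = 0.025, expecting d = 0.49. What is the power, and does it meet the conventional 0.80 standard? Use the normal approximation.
Power ≈ 0.98; the study is adequately powered (power ≥ 0.80)

Power calculation (paired t-test, normal approximation):
z_β = d · √n - z_{α/2}
z_β = 0.49 · √74 - 2.241
z_β = 0.49 · 8.602 - 2.241
z_β = 1.974

Power = Φ(z_β) = Φ(1.974) ≈ 0.976

Effect size d = 0.49 is small by Cohen's convention (0.2/0.5/0.8).

Threshold: power ≥ 0.80 is conventionally adequate.
Power ≈ 0.98 → the study is adequately powered (power ≥ 0.80).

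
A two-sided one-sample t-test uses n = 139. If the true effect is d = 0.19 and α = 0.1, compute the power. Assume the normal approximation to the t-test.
Power ≈ 0.72

Power calculation (one-sample t-test, normal approximation):
z_β = d · √n - z_{α/2}
z_β = 0.19 · √139 - 1.645
z_β = 0.19 · 11.790 - 1.645
z_β = 0.595

Power = Φ(z_β) = Φ(0.595) ≈ 0.724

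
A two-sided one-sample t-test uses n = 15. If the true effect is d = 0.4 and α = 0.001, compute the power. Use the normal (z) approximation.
Power ≈ 0.04

Power calculation (one-sample t-test, normal approximation):
z_β = d · √n - z_{α/2}
z_β = 0.4 · √15 - 3.291
z_β = 0.4 · 3.873 - 3.291
z_β = -1.741

Power = Φ(z_β) = Φ(-1.741) ≈ 0.041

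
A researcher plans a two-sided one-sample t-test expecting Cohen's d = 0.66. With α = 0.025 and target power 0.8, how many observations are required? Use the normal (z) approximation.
n = 22

Sample size formula (one-sample t-test, normal approximation):
n = ((z_{α/2} + z_β) / d)²

z_{α/2} = 2.241 (for α = 0.025, two-sided)
z_β = 0.842 (for power = 0.8)
d = 0.66

n = ((2.241 + 0.842) / 0.66)²
n = (4.671)²
n ≈ 21.82
Round up to the next whole number: n = 22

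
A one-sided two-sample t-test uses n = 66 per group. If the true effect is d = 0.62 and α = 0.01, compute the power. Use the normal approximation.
Power ≈ 0.89

Power calculation (two-sample t-test, normal approximation):
z_β = d · √(n/2) - z_α
z_β = 0.62 · √(66/2) - 2.326
z_β = 0.62 · 5.745 - 2.326
z_β = 1.235

Power = Φ(z_β) = Φ(1.235) ≈ 0.892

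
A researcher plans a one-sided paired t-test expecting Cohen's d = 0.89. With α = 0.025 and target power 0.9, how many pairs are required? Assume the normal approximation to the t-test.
n = 14 pairs

Sample size formula (paired t-test, normal approximation):
n = ((z_α + z_β) / d)²

z_α = 1.960 (for α = 0.025, one-sided)
z_β = 1.282 (for power = 0.9)
d = 0.89

n = ((1.960 + 1.282) / 0.89)²
n = (3.643)²
n ≈ 13.27
Round up to the next whole number: n = 14 pairs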